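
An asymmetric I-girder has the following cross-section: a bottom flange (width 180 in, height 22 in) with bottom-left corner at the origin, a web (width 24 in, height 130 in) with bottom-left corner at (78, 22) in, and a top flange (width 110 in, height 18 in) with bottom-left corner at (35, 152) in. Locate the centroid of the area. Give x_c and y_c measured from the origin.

bottom flange: A = 180 × 22 = 3960.00, centroid at (90.00, 11.00).
web: A = 24 × 130 = 3120.00, centroid at (90.00, 87.00).
top flange: A = 110 × 18 = 1980.00, centroid at (90.00, 161.00).
ΣA = 9060.00 in²
ΣAx_c = (3960.00)(90.00) + (3120.00)(90.00) + (1980.00)(90.00) = 815400.00 in³
ΣAy_c = (3960.00)(11.00) + (3120.00)(87.00) + (1980.00)(161.00) = 633780.00 in³
x_c = 815400.00 / 9060.00 = 90.00 in
y_c = 633780.00 / 9060.00 = 69.95 in

x_c = 90.00 in, y_c = 69.95 in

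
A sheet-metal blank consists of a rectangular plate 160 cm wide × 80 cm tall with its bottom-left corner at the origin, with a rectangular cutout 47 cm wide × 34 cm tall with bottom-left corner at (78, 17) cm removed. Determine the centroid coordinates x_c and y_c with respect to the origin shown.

x_c = 76.93 cm, y_c = 40.86 cm

plate: A = 160 × 80 = 12800.00, centroid at (80.00, 40.00).
hole: A = −(47 × 34) = -1598.00, centroid at (101.50, 34.00).
ΣA = 11202.00 cm², ΣAx_c = 861803.00 cm³, ΣAy_c = 457668.00 cm³.
x_c = 861803.00/11202.00 = 76.93 cm; y_c = 457668.00/11202.00 = 40.86 cm.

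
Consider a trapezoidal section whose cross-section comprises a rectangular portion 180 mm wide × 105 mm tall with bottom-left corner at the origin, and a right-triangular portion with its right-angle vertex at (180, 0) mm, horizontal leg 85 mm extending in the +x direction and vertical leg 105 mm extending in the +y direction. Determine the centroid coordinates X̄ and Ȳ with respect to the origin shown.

Part | A | x̄ᵢ | ȳᵢ | A·x̄ᵢ | A·ȳᵢ
rectangular portion | 18900.00 | 90.00 | 52.50 | 1701000.00 | 992250.00
triangular portion | 4462.50 | 208.33 | 35.00 | 929687.50 | 156187.50
Σ | 23362.50 |  |  | 2630687.50 | 1148437.50
X̄ = 2630687.50 / 23362.50 = 112.60 mm
Ȳ = 1148437.50 / 23362.50 = 49.16 mm

X̄ = 112.60 mm, Ȳ = 49.16 mm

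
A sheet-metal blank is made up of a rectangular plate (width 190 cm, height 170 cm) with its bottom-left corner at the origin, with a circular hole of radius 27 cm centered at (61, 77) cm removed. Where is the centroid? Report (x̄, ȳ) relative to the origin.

x̄ = 97.59 cm, ȳ = 85.61 cm

plate: A = 190 × 170 = 32300.00, centroid at (95.00, 85.00).
hole: A = −π·27² = -2290.22, centroid at (61.00, 77.00).
ΣA = 30009.78 cm², ΣAx̄ = 2928796.52 cm³, ΣAȳ = 2569152.98 cm³.
x̄ = 2928796.52/30009.78 = 97.59 cm; ȳ = 2569152.98/30009.78 = 85.61 cm.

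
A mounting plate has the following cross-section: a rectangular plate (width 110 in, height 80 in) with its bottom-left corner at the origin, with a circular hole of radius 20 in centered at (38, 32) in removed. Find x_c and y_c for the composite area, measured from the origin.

plate: A = 110 × 80 = 8800.00, centroid at (55.00, 40.00).
hole: A = −π·20² = -1256.64, centroid at (38.00, 32.00).
ΣA = 7543.36 in², ΣAx_c = 436247.79 in³, ΣAy_c = 311787.61 in³.
x_c = 436247.79/7543.36 = 57.83 in; y_c = 311787.61/7543.36 = 41.33 in.

x_c = 57.83 in, y_c = 41.33 in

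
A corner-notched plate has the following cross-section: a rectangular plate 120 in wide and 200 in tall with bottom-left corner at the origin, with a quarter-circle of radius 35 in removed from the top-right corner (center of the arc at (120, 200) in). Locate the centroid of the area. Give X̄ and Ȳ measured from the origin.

X̄ = 58.11 in, Ȳ = 96.44 in

plate: A = 120 × 200 = 24000.00, centroid at (60.00, 100.00).
removed quarter-circle: A = −¼π·35² = -962.11, centroid at (105.15, 185.15).
ΣA = 23037.89 in², ΣAX̄ = 1338838.14 in³, ΣAȲ = 2221869.12 in³.
X̄ = 1338838.14/23037.89 = 58.11 in; Ȳ = 2221869.12/23037.89 = 96.44 in.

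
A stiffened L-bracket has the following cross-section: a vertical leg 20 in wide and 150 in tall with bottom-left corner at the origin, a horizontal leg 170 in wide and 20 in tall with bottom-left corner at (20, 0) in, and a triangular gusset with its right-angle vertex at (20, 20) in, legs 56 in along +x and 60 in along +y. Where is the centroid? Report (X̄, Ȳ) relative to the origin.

vertical leg: A = 20 × 150 = 3000.00, centroid at (10.00, 75.00).
horizontal leg: A = 170 × 20 = 3400.00, centroid at (105.00, 10.00).
gusset: A = ½·56·60 = 1680.00, centroid at (38.67, 40.00).
ΣA = 8080.00 in²
ΣAX̄ = (3000.00)(10.00) + (3400.00)(105.00) + (1680.00)(38.67) = 451960.00 in³
ΣAȲ = (3000.00)(75.00) + (3400.00)(10.00) + (1680.00)(40.00) = 326200.00 in³
X̄ = 451960.00 / 8080.00 = 55.94 in
Ȳ = 326200.00 / 8080.00 = 40.37 in

X̄ = 55.94 in, Ȳ = 40.37 in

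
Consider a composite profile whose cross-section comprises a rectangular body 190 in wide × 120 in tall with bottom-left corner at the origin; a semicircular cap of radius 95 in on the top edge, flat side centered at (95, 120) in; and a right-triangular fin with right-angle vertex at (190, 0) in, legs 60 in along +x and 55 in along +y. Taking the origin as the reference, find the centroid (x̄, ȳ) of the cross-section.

rectangular body: A = 190 × 120 = 22800.00, centroid at (95.00, 60.00).
semicircular top: A = ½π·95² = 14176.44, centroid at (95.00, 160.32).
triangular fin: A = ½·60·55 = 1650.00, centroid at (210.00, 18.33).
ΣA = 38626.44 in²
ΣAx̄ = (22800.00)(95.00) + (14176.44)(95.00) + (1650.00)(210.00) = 3859261.50 in³
ΣAȳ = (22800.00)(60.00) + (14176.44)(160.32) + (1650.00)(18.33) = 3671005.76 in³
x̄ = 3859261.50 / 38626.44 = 99.91 in
ȳ = 3671005.76 / 38626.44 = 95.04 in

x̄ = 99.91 in, ȳ = 95.04 in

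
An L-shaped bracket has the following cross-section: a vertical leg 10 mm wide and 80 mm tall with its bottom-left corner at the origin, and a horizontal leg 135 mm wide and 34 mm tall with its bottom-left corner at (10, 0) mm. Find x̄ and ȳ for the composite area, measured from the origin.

vertical leg: A = 10 × 80 = 800.00, centroid at (5.00, 40.00).
horizontal leg: A = 135 × 34 = 4590.00, centroid at (77.50, 17.00).
ΣA = 5390.00 mm²
ΣAx̄ = (800.00)(5.00) + (4590.00)(77.50) = 359725.00 mm³
ΣAȳ = (800.00)(40.00) + (4590.00)(17.00) = 110030.00 mm³
x̄ = 359725.00 / 5390.00 = 66.74 mm
ȳ = 110030.00 / 5390.00 = 20.41 mm

x̄ = 66.74 mm, ȳ = 20.41 mm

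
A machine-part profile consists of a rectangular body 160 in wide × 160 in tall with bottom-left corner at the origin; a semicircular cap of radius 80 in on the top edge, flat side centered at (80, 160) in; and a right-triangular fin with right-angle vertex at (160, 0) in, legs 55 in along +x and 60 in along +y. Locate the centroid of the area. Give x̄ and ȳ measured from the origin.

x̄ = 84.35 in, ȳ = 108.06 in

Part | A | x̄ᵢ | ȳᵢ | A·x̄ᵢ | A·ȳᵢ
rectangular body | 25600.00 | 80.00 | 80.00 | 2048000.00 | 2048000.00
semicircular top | 10053.10 | 80.00 | 193.95 | 804247.72 | 1949828.77
triangular fin | 1650.00 | 178.33 | 20.00 | 294250.00 | 33000.00
Σ | 37303.10 |  |  | 3146497.72 | 4030828.77
x̄ = 3146497.72 / 37303.10 = 84.35 in
ȳ = 4030828.77 / 37303.10 = 108.06 in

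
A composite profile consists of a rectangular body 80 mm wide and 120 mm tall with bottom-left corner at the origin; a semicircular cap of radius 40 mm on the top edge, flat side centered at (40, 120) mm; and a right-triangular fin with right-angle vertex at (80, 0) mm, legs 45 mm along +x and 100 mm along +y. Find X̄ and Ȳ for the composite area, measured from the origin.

X̄ = 48.62 mm, Ȳ = 69.29 mm

rectangular body: A = 80 × 120 = 9600.00, centroid at (40.00, 60.00).
semicircular top: A = ½π·40² = 2513.27, centroid at (40.00, 136.98).
triangular fin: A = ½·45·100 = 2250.00, centroid at (95.00, 33.33).
ΣA = 14363.27 mm², ΣAX̄ = 698280.96 mm³, ΣAȲ = 995259.56 mm³.
X̄ = 698280.96/14363.27 = 48.62 mm; Ȳ = 995259.56/14363.27 = 69.29 mm.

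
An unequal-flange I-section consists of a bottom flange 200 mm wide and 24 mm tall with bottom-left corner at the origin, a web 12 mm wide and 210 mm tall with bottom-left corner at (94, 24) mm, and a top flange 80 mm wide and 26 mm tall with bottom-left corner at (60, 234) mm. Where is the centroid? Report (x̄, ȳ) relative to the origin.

x̄ = 100.00 mm, ȳ = 95.37 mm

bottom flange: A = 200 × 24 = 4800.00, centroid at (100.00, 12.00).
web: A = 12 × 210 = 2520.00, centroid at (100.00, 129.00).
top flange: A = 80 × 26 = 2080.00, centroid at (100.00, 247.00).
ΣA = 9400.00 mm²
ΣAx̄ = (4800.00)(100.00) + (2520.00)(100.00) + (2080.00)(100.00) = 940000.00 mm³
ΣAȳ = (4800.00)(12.00) + (2520.00)(129.00) + (2080.00)(247.00) = 896440.00 mm³
x̄ = 940000.00 / 9400.00 = 100.00 mm
ȳ = 896440.00 / 9400.00 = 95.37 mm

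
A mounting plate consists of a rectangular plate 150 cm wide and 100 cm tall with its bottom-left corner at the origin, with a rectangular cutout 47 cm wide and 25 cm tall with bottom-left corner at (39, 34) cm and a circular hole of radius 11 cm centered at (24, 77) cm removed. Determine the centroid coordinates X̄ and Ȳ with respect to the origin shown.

X̄ = 77.53 cm, Ȳ = 49.54 cm

plate: A = 150 × 100 = 15000.00, centroid at (75.00, 50.00).
hole 1: A = −(47 × 25) = -1175.00, centroid at (62.50, 46.50).
hole 2: A = −π·11² = -380.13, centroid at (24.00, 77.00).
ΣA = 13444.87 cm², ΣAX̄ = 1042439.31 cm³, ΣAȲ = 666092.28 cm³.
X̄ = 1042439.31/13444.87 = 77.53 cm; Ȳ = 666092.28/13444.87 = 49.54 cm.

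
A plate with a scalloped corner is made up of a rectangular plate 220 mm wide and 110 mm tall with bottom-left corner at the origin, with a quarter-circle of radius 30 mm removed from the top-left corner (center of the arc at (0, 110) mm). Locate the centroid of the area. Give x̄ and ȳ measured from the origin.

x̄ = 112.93 mm, ȳ = 53.73 mm

Part | A | x̄ᵢ | ȳᵢ | A·x̄ᵢ | A·ȳᵢ
plate | 24200.00 | 110.00 | 55.00 | 2662000.00 | 1331000.00
removed quarter-circle | -706.86 | 12.73 | 97.27 | -9000.00 | -68754.42
Σ | 23493.14 |  |  | 2653000.00 | 1262245.58
x̄ = 2653000.00 / 23493.14 = 112.93 mm
ȳ = 1262245.58 / 23493.14 = 53.73 mm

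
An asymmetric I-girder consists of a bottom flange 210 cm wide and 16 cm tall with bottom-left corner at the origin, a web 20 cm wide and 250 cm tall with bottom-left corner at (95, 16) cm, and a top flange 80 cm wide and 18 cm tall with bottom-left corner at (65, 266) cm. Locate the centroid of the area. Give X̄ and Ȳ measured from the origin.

bottom flange: A = 210 × 16 = 3360.00, centroid at (105.00, 8.00).
web: A = 20 × 250 = 5000.00, centroid at (105.00, 141.00).
top flange: A = 80 × 18 = 1440.00, centroid at (105.00, 275.00).
ΣA = 9800.00 cm²
ΣAX̄ = (3360.00)(105.00) + (5000.00)(105.00) + (1440.00)(105.00) = 1029000.00 cm³
ΣAȲ = (3360.00)(8.00) + (5000.00)(141.00) + (1440.00)(275.00) = 1127880.00 cm³
X̄ = 1029000.00 / 9800.00 = 105.00 cm
Ȳ = 1127880.00 / 9800.00 = 115.09 cm

X̄ = 105.00 cm, Ȳ = 115.09 cm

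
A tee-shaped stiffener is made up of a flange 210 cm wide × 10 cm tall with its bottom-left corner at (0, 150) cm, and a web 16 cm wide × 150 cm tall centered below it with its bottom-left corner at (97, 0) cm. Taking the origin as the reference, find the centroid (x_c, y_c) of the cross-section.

x_c = 105.00 cm, y_c = 112.33 cm

web: A = 16 × 150 = 2400.00, centroid at (105.00, 75.00).
flange: A = 210 × 10 = 2100.00, centroid at (105.00, 155.00).
ΣA = 4500.00 cm²
ΣAx_c = (2400.00)(105.00) + (2100.00)(105.00) = 472500.00 cm³
ΣAy_c = (2400.00)(75.00) + (2100.00)(155.00) = 505500.00 cm³
x_c = 472500.00 / 4500.00 = 105.00 cm
y_c = 505500.00 / 4500.00 = 112.33 cm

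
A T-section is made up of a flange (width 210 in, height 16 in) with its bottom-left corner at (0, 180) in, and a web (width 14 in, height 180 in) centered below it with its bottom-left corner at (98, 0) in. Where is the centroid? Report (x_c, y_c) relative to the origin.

x_c = 105.00 in, y_c = 146.00 in

Part | A | x̄ᵢ | ȳᵢ | A·x̄ᵢ | A·ȳᵢ
web | 2520.00 | 105.00 | 90.00 | 264600.00 | 226800.00
flange | 3360.00 | 105.00 | 188.00 | 352800.00 | 631680.00
Σ | 5880.00 |  |  | 617400.00 | 858480.00
x_c = 617400.00 / 5880.00 = 105.00 in
y_c = 858480.00 / 5880.00 = 146.00 in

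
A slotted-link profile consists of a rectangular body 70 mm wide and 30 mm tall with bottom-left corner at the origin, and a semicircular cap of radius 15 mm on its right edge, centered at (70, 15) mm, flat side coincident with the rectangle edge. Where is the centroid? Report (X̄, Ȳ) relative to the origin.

X̄ = 40.96 mm, Ȳ = 15.00 mm

rectangular body: A = 70 × 30 = 2100.00, centroid at (35.00, 15.00).
semicircular end: A = ½π·15² = 353.43, centroid at (76.37, 15.00).
ΣA = 2453.43 mm²
ΣAX̄ = (2100.00)(35.00) + (353.43)(76.37) = 100490.04 mm³
ΣAȲ = (2100.00)(15.00) + (353.43)(15.00) = 36801.44 mm³
X̄ = 100490.04 / 2453.43 = 40.96 mm
Ȳ = 36801.44 / 2453.43 = 15.00 mm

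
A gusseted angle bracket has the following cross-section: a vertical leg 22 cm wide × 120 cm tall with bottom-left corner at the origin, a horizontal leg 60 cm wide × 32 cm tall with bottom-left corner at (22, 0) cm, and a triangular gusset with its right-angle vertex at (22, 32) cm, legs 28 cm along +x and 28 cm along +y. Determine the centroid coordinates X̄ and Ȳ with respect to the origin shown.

X̄ = 28.51 cm, Ȳ = 41.46 cm

Part | A | x̄ᵢ | ȳᵢ | A·x̄ᵢ | A·ȳᵢ
vertical leg | 2640.00 | 11.00 | 60.00 | 29040.00 | 158400.00
horizontal leg | 1920.00 | 52.00 | 16.00 | 99840.00 | 30720.00
gusset | 392.00 | 31.33 | 41.33 | 12282.67 | 16202.67
Σ | 4952.00 |  |  | 141162.67 | 205322.67
X̄ = 141162.67 / 4952.00 = 28.51 cm
Ȳ = 205322.67 / 4952.00 = 41.46 cm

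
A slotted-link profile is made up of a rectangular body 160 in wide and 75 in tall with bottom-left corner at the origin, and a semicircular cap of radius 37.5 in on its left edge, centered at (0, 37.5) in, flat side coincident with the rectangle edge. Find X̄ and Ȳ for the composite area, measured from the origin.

rectangular body: A = 160 × 75 = 12000.00, centroid at (80.00, 37.50).
semicircular end: A = ½π·37.5² = 2208.93, centroid at (-15.92, 37.50).
ΣA = 14208.93 in², ΣAX̄ = 924843.75 in³, ΣAȲ = 532834.96 in³.
X̄ = 924843.75/14208.93 = 65.09 in; Ȳ = 532834.96/14208.93 = 37.50 in.

X̄ = 65.09 in, Ȳ = 37.50 in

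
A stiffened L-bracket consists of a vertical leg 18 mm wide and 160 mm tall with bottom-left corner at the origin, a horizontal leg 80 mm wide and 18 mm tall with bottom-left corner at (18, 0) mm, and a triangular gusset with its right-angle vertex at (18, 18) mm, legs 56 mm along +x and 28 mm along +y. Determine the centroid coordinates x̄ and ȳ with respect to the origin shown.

vertical leg: A = 18 × 160 = 2880.00, centroid at (9.00, 80.00).
horizontal leg: A = 80 × 18 = 1440.00, centroid at (58.00, 9.00).
gusset: A = ½·56·28 = 784.00, centroid at (36.67, 27.33).
ΣA = 5104.00 mm², ΣAx̄ = 138186.67 mm³, ΣAȳ = 264789.33 mm³.
x̄ = 138186.67/5104.00 = 27.07 mm; ȳ = 264789.33/5104.00 = 51.88 mm.

x̄ = 27.07 mm, ȳ = 51.88 mm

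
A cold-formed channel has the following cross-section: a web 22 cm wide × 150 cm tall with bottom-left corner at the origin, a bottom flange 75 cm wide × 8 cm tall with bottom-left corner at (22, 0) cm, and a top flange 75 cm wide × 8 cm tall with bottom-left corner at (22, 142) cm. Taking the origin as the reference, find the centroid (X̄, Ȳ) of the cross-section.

X̄ = 23.93 cm, Ȳ = 75.00 cm

web: A = 22 × 150 = 3300.00, centroid at (11.00, 75.00).
bottom flange: A = 75 × 8 = 600.00, centroid at (59.50, 4.00).
top flange: A = 75 × 8 = 600.00, centroid at (59.50, 146.00).
ΣA = 4500.00 cm²
ΣAX̄ = (3300.00)(11.00) + (600.00)(59.50) + (600.00)(59.50) = 107700.00 cm³
ΣAȲ = (3300.00)(75.00) + (600.00)(4.00) + (600.00)(146.00) = 337500.00 cm³
X̄ = 107700.00 / 4500.00 = 23.93 cm
Ȳ = 337500.00 / 4500.00 = 75.00 cm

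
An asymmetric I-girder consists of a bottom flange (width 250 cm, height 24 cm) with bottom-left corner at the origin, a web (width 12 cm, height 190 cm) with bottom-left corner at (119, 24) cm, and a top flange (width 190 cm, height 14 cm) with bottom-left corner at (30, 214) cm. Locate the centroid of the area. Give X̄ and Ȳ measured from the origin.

Part | A | x̄ᵢ | ȳᵢ | A·x̄ᵢ | A·ȳᵢ
bottom flange | 6000.00 | 125.00 | 12.00 | 750000.00 | 72000.00
web | 2280.00 | 125.00 | 119.00 | 285000.00 | 271320.00
top flange | 2660.00 | 125.00 | 221.00 | 332500.00 | 587860.00
Σ | 10940.00 |  |  | 1367500.00 | 931180.00
X̄ = 1367500.00 / 10940.00 = 125.00 cm
Ȳ = 931180.00 / 10940.00 = 85.12 cm

X̄ = 125.00 cm, Ȳ = 85.12 cm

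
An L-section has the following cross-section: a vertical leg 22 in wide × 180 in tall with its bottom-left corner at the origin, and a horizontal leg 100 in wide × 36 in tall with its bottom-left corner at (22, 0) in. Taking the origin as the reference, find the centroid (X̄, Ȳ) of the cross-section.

X̄ = 40.05 in, Ȳ = 55.71 in

vertical leg: A = 22 × 180 = 3960.00, centroid at (11.00, 90.00).
horizontal leg: A = 100 × 36 = 3600.00, centroid at (72.00, 18.00).
ΣA = 7560.00 in², ΣAX̄ = 302760.00 in³, ΣAȲ = 421200.00 in³.
X̄ = 302760.00/7560.00 = 40.05 in; Ȳ = 421200.00/7560.00 = 55.71 in.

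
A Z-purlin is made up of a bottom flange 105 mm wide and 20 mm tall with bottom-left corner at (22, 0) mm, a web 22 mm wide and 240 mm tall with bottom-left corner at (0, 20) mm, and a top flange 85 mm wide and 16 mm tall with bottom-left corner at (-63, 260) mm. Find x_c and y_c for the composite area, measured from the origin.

x_c = 21.36 mm, y_c = 128.68 mm

bottom flange: A = 105 × 20 = 2100.00, centroid at (74.50, 10.00).
web: A = 22 × 240 = 5280.00, centroid at (11.00, 140.00).
top flange: A = 85 × 16 = 1360.00, centroid at (-20.50, 268.00).
ΣA = 8740.00 mm²
ΣAx_c = (2100.00)(74.50) + (5280.00)(11.00) + (1360.00)(-20.50) = 186650.00 mm³
ΣAy_c = (2100.00)(10.00) + (5280.00)(140.00) + (1360.00)(268.00) = 1124680.00 mm³
x_c = 186650.00 / 8740.00 = 21.36 mm
y_c = 1124680.00 / 8740.00 = 128.68 mm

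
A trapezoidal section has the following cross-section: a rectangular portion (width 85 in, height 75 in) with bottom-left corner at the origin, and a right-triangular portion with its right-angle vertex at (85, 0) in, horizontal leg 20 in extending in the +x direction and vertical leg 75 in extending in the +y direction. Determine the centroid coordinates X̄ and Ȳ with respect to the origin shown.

Part | A | x̄ᵢ | ȳᵢ | A·x̄ᵢ | A·ȳᵢ
rectangular portion | 6375.00 | 42.50 | 37.50 | 270937.50 | 239062.50
triangular portion | 750.00 | 91.67 | 25.00 | 68750.00 | 18750.00
Σ | 7125.00 |  |  | 339687.50 | 257812.50
X̄ = 339687.50 / 7125.00 = 47.68 in
Ȳ = 257812.50 / 7125.00 = 36.18 in

X̄ = 47.68 in, Ȳ = 36.18 in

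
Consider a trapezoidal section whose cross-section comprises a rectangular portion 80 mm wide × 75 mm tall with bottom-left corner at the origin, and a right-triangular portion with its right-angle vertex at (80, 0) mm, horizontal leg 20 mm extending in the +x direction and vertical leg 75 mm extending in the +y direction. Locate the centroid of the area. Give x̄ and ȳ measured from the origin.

Part | A | x̄ᵢ | ȳᵢ | A·x̄ᵢ | A·ȳᵢ
rectangular portion | 6000.00 | 40.00 | 37.50 | 240000.00 | 225000.00
triangular portion | 750.00 | 86.67 | 25.00 | 65000.00 | 18750.00
Σ | 6750.00 |  |  | 305000.00 | 243750.00
x̄ = 305000.00 / 6750.00 = 45.19 mm
ȳ = 243750.00 / 6750.00 = 36.11 mm

x̄ = 45.19 mm, ȳ = 36.11 mm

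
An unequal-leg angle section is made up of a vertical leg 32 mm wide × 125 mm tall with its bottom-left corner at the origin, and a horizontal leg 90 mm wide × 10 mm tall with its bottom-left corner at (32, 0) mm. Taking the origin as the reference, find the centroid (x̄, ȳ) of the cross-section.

x̄ = 27.20 mm, ȳ = 51.94 mm

Part | A | x̄ᵢ | ȳᵢ | A·x̄ᵢ | A·ȳᵢ
vertical leg | 4000.00 | 16.00 | 62.50 | 64000.00 | 250000.00
horizontal leg | 900.00 | 77.00 | 5.00 | 69300.00 | 4500.00
Σ | 4900.00 |  |  | 133300.00 | 254500.00
x̄ = 133300.00 / 4900.00 = 27.20 mm
ȳ = 254500.00 / 4900.00 = 51.94 mm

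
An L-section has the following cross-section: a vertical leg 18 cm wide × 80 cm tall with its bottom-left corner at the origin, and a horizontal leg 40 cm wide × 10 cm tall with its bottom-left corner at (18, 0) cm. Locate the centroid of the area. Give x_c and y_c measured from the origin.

Part | A | x̄ᵢ | ȳᵢ | A·x̄ᵢ | A·ȳᵢ
vertical leg | 1440.00 | 9.00 | 40.00 | 12960.00 | 57600.00
horizontal leg | 400.00 | 38.00 | 5.00 | 15200.00 | 2000.00
Σ | 1840.00 |  |  | 28160.00 | 59600.00
x_c = 28160.00 / 1840.00 = 15.30 cm
y_c = 59600.00 / 1840.00 = 32.39 cm

x_c = 15.30 cm, y_c = 32.39 cm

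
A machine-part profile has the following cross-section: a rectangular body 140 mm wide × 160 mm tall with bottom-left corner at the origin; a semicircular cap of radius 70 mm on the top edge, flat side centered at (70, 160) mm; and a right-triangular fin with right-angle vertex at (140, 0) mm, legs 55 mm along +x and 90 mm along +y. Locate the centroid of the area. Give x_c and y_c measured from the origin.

x_c = 76.71 mm, y_c = 102.13 mm

rectangular body: A = 140 × 160 = 22400.00, centroid at (70.00, 80.00).
semicircular top: A = ½π·70² = 7696.90, centroid at (70.00, 189.71).
triangular fin: A = ½·55·90 = 2475.00, centroid at (158.33, 30.00).
ΣA = 32571.90 mm²
ΣAx_c = (22400.00)(70.00) + (7696.90)(70.00) + (2475.00)(158.33) = 2498658.14 mm³
ΣAy_c = (22400.00)(80.00) + (7696.90)(189.71) + (2475.00)(30.00) = 3326420.99 mm³
x_c = 2498658.14 / 32571.90 = 76.71 mm
y_c = 3326420.99 / 32571.90 = 102.13 mm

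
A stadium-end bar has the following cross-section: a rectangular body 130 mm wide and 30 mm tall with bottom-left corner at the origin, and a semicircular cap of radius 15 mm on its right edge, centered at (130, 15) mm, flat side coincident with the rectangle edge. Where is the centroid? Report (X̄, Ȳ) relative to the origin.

rectangular body: A = 130 × 30 = 3900.00, centroid at (65.00, 15.00).
semicircular end: A = ½π·15² = 353.43, centroid at (136.37, 15.00).
ΣA = 4253.43 mm², ΣAX̄ = 301695.79 mm³, ΣAȲ = 63801.44 mm³.
X̄ = 301695.79/4253.43 = 70.93 mm; Ȳ = 63801.44/4253.43 = 15.00 mm.

X̄ = 70.93 mm, Ȳ = 15.00 mm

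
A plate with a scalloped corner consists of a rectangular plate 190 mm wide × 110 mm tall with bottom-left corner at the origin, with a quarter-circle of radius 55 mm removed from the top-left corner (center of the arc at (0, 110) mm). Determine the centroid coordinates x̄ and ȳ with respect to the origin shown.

x̄ = 104.19 mm, ȳ = 50.94 mm

plate: A = 190 × 110 = 20900.00, centroid at (95.00, 55.00).
removed quarter-circle: A = −¼π·55² = -2375.83, centroid at (23.34, 86.66).
ΣA = 18524.17 mm²
ΣAx̄ = (20900.00)(95.00) + (-2375.83)(23.34) = 1930041.67 mm³
ΣAȳ = (20900.00)(55.00) + (-2375.83)(86.66) = 943617.09 mm³
x̄ = 1930041.67 / 18524.17 = 104.19 mm
ȳ = 943617.09 / 18524.17 = 50.94 mm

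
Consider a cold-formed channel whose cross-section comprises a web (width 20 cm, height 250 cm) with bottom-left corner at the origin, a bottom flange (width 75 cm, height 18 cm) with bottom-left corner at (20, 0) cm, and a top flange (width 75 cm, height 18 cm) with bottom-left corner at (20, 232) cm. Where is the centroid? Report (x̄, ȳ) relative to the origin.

x̄ = 26.66 cm, ȳ = 125.00 cm

web: A = 20 × 250 = 5000.00, centroid at (10.00, 125.00).
bottom flange: A = 75 × 18 = 1350.00, centroid at (57.50, 9.00).
top flange: A = 75 × 18 = 1350.00, centroid at (57.50, 241.00).
ΣA = 7700.00 cm²
ΣAx̄ = (5000.00)(10.00) + (1350.00)(57.50) + (1350.00)(57.50) = 205250.00 cm³
ΣAȳ = (5000.00)(125.00) + (1350.00)(9.00) + (1350.00)(241.00) = 962500.00 cm³
x̄ = 205250.00 / 7700.00 = 26.66 cm
ȳ = 962500.00 / 7700.00 = 125.00 cm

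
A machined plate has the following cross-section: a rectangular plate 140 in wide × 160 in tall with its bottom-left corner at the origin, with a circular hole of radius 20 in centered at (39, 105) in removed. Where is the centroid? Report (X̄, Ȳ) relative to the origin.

plate: A = 140 × 160 = 22400.00, centroid at (70.00, 80.00).
hole: A = −π·20² = -1256.64, centroid at (39.00, 105.00).
ΣA = 21143.36 in², ΣAX̄ = 1518991.15 in³, ΣAȲ = 1660053.11 in³.
X̄ = 1518991.15/21143.36 = 71.84 in; Ȳ = 1660053.11/21143.36 = 78.51 in.

X̄ = 71.84 in, Ȳ = 78.51 in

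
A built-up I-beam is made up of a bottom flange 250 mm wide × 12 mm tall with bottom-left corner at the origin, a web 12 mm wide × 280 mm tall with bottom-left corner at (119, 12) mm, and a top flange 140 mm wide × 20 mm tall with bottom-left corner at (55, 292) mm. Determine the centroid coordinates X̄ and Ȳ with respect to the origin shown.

bottom flange: A = 250 × 12 = 3000.00, centroid at (125.00, 6.00).
web: A = 12 × 280 = 3360.00, centroid at (125.00, 152.00).
top flange: A = 140 × 20 = 2800.00, centroid at (125.00, 302.00).
ΣA = 9160.00 mm², ΣAX̄ = 1145000.00 mm³, ΣAȲ = 1374320.00 mm³.
X̄ = 1145000.00/9160.00 = 125.00 mm; Ȳ = 1374320.00/9160.00 = 150.03 mm.

X̄ = 125.00 mm, Ȳ = 150.03 mm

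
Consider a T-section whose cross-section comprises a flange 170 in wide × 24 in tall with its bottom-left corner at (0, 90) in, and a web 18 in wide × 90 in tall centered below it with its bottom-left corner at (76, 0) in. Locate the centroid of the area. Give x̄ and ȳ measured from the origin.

x̄ = 85.00 in, ȳ = 85.80 in

web: A = 18 × 90 = 1620.00, centroid at (85.00, 45.00).
flange: A = 170 × 24 = 4080.00, centroid at (85.00, 102.00).
ΣA = 5700.00 in², ΣAx̄ = 484500.00 in³, ΣAȳ = 489060.00 in³.
x̄ = 484500.00/5700.00 = 85.00 in; ȳ = 489060.00/5700.00 = 85.80 in.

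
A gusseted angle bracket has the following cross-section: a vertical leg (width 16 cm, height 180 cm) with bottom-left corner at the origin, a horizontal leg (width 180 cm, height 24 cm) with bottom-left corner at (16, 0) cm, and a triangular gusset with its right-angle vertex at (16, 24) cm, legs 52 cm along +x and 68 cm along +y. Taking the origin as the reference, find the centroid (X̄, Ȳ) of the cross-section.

X̄ = 60.20 cm, Ȳ = 43.88 cm

Part | A | x̄ᵢ | ȳᵢ | A·x̄ᵢ | A·ȳᵢ
vertical leg | 2880.00 | 8.00 | 90.00 | 23040.00 | 259200.00
horizontal leg | 4320.00 | 106.00 | 12.00 | 457920.00 | 51840.00
gusset | 1768.00 | 33.33 | 46.67 | 58933.33 | 82506.67
Σ | 8968.00 |  |  | 539893.33 | 393546.67
X̄ = 539893.33 / 8968.00 = 60.20 cm
Ȳ = 393546.67 / 8968.00 = 43.88 cm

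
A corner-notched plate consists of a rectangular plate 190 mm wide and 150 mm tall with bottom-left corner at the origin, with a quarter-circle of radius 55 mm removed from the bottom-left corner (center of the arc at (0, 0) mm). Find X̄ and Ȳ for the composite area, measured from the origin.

X̄ = 101.52 mm, Ȳ = 79.70 mm

Part | A | x̄ᵢ | ȳᵢ | A·x̄ᵢ | A·ȳᵢ
plate | 28500.00 | 95.00 | 75.00 | 2707500.00 | 2137500.00
removed quarter-circle | -2375.83 | 23.34 | 23.34 | -55458.33 | -55458.33
Σ | 26124.17 |  |  | 2652041.67 | 2082041.67
X̄ = 2652041.67 / 26124.17 = 101.52 mm
Ȳ = 2082041.67 / 26124.17 = 79.70 mm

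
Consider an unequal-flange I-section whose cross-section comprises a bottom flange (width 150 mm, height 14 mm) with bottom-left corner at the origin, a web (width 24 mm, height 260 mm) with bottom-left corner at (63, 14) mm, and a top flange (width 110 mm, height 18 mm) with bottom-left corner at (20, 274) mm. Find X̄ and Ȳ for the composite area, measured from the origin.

X̄ = 75.00 mm, Ȳ = 142.79 mm

Part | A | x̄ᵢ | ȳᵢ | A·x̄ᵢ | A·ȳᵢ
bottom flange | 2100.00 | 75.00 | 7.00 | 157500.00 | 14700.00
web | 6240.00 | 75.00 | 144.00 | 468000.00 | 898560.00
top flange | 1980.00 | 75.00 | 283.00 | 148500.00 | 560340.00
Σ | 10320.00 |  |  | 774000.00 | 1473600.00
X̄ = 774000.00 / 10320.00 = 75.00 mm
Ȳ = 1473600.00 / 10320.00 = 142.79 mm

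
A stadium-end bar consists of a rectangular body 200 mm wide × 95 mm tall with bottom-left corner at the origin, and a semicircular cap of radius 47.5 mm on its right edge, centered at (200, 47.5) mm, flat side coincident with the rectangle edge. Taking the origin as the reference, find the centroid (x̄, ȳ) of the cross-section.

x̄ = 118.89 mm, ȳ = 47.50 mm

Part | A | x̄ᵢ | ȳᵢ | A·x̄ᵢ | A·ȳᵢ
rectangular body | 19000.00 | 100.00 | 47.50 | 1900000.00 | 902500.00
semicircular end | 3544.11 | 220.16 | 47.50 | 780269.76 | 168345.19
Σ | 22544.11 |  |  | 2680269.76 | 1070845.19
x̄ = 2680269.76 / 22544.11 = 118.89 mm
ȳ = 1070845.19 / 22544.11 = 47.50 mm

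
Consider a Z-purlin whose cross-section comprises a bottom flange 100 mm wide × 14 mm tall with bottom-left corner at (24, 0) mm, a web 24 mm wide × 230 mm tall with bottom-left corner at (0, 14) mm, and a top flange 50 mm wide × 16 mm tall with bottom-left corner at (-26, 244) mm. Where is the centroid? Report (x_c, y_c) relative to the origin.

x_c = 21.90 mm, y_c = 119.62 mm

bottom flange: A = 100 × 14 = 1400.00, centroid at (74.00, 7.00).
web: A = 24 × 230 = 5520.00, centroid at (12.00, 129.00).
top flange: A = 50 × 16 = 800.00, centroid at (-1.00, 252.00).
ΣA = 7720.00 mm²
ΣAx_c = (1400.00)(74.00) + (5520.00)(12.00) + (800.00)(-1.00) = 169040.00 mm³
ΣAy_c = (1400.00)(7.00) + (5520.00)(129.00) + (800.00)(252.00) = 923480.00 mm³
x_c = 169040.00 / 7720.00 = 21.90 mm
y_c = 923480.00 / 7720.00 = 119.62 mm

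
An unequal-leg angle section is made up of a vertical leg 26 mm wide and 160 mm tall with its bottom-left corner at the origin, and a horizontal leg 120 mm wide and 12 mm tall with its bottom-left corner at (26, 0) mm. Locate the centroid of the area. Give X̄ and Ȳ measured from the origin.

vertical leg: A = 26 × 160 = 4160.00, centroid at (13.00, 80.00).
horizontal leg: A = 120 × 12 = 1440.00, centroid at (86.00, 6.00).
ΣA = 5600.00 mm², ΣAX̄ = 177920.00 mm³, ΣAȲ = 341440.00 mm³.
X̄ = 177920.00/5600.00 = 31.77 mm; Ȳ = 341440.00/5600.00 = 60.97 mm.

X̄ = 31.77 mm, Ȳ = 60.97 mm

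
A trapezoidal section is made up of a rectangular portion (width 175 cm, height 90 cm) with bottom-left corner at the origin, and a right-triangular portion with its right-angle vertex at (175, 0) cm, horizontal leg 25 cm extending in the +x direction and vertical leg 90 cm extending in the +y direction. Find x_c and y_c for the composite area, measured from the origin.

x_c = 93.89 cm, y_c = 44.00 cm

Part | A | x̄ᵢ | ȳᵢ | A·x̄ᵢ | A·ȳᵢ
rectangular portion | 15750.00 | 87.50 | 45.00 | 1378125.00 | 708750.00
triangular portion | 1125.00 | 183.33 | 30.00 | 206250.00 | 33750.00
Σ | 16875.00 |  |  | 1584375.00 | 742500.00
x_c = 1584375.00 / 16875.00 = 93.89 cm
y_c = 742500.00 / 16875.00 = 44.00 cm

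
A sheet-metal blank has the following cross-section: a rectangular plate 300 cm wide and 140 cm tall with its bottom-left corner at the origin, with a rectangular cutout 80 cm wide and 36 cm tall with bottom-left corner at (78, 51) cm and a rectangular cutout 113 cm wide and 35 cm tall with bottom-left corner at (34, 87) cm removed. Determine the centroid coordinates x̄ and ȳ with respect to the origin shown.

x̄ = 159.31 cm, ȳ = 66.20 cm

plate: A = 300 × 140 = 42000.00, centroid at (150.00, 70.00).
hole 1: A = −(80 × 36) = -2880.00, centroid at (118.00, 69.00).
hole 2: A = −(113 × 35) = -3955.00, centroid at (90.50, 104.50).
ΣA = 35165.00 cm², ΣAx̄ = 5602232.50 cm³, ΣAȳ = 2327982.50 cm³.
x̄ = 5602232.50/35165.00 = 159.31 cm; ȳ = 2327982.50/35165.00 = 66.20 cm.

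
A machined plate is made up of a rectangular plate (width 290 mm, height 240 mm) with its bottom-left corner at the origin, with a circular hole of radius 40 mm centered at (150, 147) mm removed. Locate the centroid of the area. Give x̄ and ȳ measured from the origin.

x̄ = 144.61 mm, ȳ = 117.90 mm

plate: A = 290 × 240 = 69600.00, centroid at (145.00, 120.00).
hole: A = −π·40² = -5026.55, centroid at (150.00, 147.00).
ΣA = 64573.45 mm²
ΣAx̄ = (69600.00)(145.00) + (-5026.55)(150.00) = 9338017.76 mm³
ΣAȳ = (69600.00)(120.00) + (-5026.55)(147.00) = 7613097.41 mm³
x̄ = 9338017.76 / 64573.45 = 144.61 mm
ȳ = 7613097.41 / 64573.45 = 117.90 mm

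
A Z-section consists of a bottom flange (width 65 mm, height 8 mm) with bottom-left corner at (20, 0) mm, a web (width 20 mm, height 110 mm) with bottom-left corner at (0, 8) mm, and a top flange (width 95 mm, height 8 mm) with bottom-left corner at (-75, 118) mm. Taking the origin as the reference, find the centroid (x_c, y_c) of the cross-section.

bottom flange: A = 65 × 8 = 520.00, centroid at (52.50, 4.00).
web: A = 20 × 110 = 2200.00, centroid at (10.00, 63.00).
top flange: A = 95 × 8 = 760.00, centroid at (-27.50, 122.00).
ΣA = 3480.00 mm²
ΣAx_c = (520.00)(52.50) + (2200.00)(10.00) + (760.00)(-27.50) = 28400.00 mm³
ΣAy_c = (520.00)(4.00) + (2200.00)(63.00) + (760.00)(122.00) = 233400.00 mm³
x_c = 28400.00 / 3480.00 = 8.16 mm
y_c = 233400.00 / 3480.00 = 67.07 mm

x_c = 8.16 mm, y_c = 67.07 mm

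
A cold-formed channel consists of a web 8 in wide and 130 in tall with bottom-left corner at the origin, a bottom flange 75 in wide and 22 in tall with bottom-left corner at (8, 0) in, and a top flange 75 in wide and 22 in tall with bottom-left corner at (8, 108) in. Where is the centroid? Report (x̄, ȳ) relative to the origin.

web: A = 8 × 130 = 1040.00, centroid at (4.00, 65.00).
bottom flange: A = 75 × 22 = 1650.00, centroid at (45.50, 11.00).
top flange: A = 75 × 22 = 1650.00, centroid at (45.50, 119.00).
ΣA = 4340.00 in², ΣAx̄ = 154310.00 in³, ΣAȳ = 282100.00 in³.
x̄ = 154310.00/4340.00 = 35.56 in; ȳ = 282100.00/4340.00 = 65.00 in.

x̄ = 35.56 in, ȳ = 65.00 in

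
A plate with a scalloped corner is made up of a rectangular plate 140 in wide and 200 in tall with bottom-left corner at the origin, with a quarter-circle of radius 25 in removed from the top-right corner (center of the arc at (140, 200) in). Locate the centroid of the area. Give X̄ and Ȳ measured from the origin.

Part | A | x̄ᵢ | ȳᵢ | A·x̄ᵢ | A·ȳᵢ
plate | 28000.00 | 70.00 | 100.00 | 1960000.00 | 2800000.00
removed quarter-circle | -490.87 | 129.39 | 189.39 | -63514.01 | -92966.44
Σ | 27509.13 |  |  | 1896485.99 | 2707033.56
X̄ = 1896485.99 / 27509.13 = 68.94 in
Ȳ = 2707033.56 / 27509.13 = 98.40 in

X̄ = 68.94 in, Ȳ = 98.40 in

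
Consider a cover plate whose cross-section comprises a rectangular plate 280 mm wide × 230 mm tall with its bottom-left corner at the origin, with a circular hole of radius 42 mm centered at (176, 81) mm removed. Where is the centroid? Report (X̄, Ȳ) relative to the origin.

X̄ = 136.61 mm, Ȳ = 118.20 mm

plate: A = 280 × 230 = 64400.00, centroid at (140.00, 115.00).
hole: A = −π·42² = -5541.77, centroid at (176.00, 81.00).
ΣA = 58858.23 mm²
ΣAX̄ = (64400.00)(140.00) + (-5541.77)(176.00) = 8040648.58 mm³
ΣAȲ = (64400.00)(115.00) + (-5541.77)(81.00) = 6957116.68 mm³
X̄ = 8040648.58 / 58858.23 = 136.61 mm
Ȳ = 6957116.68 / 58858.23 = 118.20 mm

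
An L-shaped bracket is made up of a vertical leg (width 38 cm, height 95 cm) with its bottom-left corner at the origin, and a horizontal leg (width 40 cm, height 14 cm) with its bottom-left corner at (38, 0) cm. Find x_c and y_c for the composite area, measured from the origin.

vertical leg: A = 38 × 95 = 3610.00, centroid at (19.00, 47.50).
horizontal leg: A = 40 × 14 = 560.00, centroid at (58.00, 7.00).
ΣA = 4170.00 cm², ΣAx_c = 101070.00 cm³, ΣAy_c = 175395.00 cm³.
x_c = 101070.00/4170.00 = 24.24 cm; y_c = 175395.00/4170.00 = 42.06 cm.

x_c = 24.24 cm, y_c = 42.06 cm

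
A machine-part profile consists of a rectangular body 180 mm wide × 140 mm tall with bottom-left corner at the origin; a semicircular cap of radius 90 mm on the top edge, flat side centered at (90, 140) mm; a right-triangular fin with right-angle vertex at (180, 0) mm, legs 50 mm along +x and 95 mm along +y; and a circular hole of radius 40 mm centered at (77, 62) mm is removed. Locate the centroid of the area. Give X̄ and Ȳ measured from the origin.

X̄ = 99.03 mm, Ȳ = 107.59 mm

Part | A | x̄ᵢ | ȳᵢ | A·x̄ᵢ | A·ȳᵢ
rectangular body | 25200.00 | 90.00 | 70.00 | 2268000.00 | 1764000.00
semicircular top | 12723.45 | 90.00 | 178.20 | 1145110.52 | 2267283.03
triangular fin | 2375.00 | 196.67 | 31.67 | 467083.33 | 75208.33
hole | -5026.55 | 77.00 | 62.00 | -387044.21 | -311645.99
Σ | 35271.90 |  |  | 3493149.64 | 3794845.38
X̄ = 3493149.64 / 35271.90 = 99.03 mm
Ȳ = 3794845.38 / 35271.90 = 107.59 mm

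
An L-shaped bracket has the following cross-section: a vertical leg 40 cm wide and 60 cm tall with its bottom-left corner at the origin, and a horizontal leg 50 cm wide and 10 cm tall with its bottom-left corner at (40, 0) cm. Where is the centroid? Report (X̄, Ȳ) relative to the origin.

vertical leg: A = 40 × 60 = 2400.00, centroid at (20.00, 30.00).
horizontal leg: A = 50 × 10 = 500.00, centroid at (65.00, 5.00).
ΣA = 2900.00 cm², ΣAX̄ = 80500.00 cm³, ΣAȲ = 74500.00 cm³.
X̄ = 80500.00/2900.00 = 27.76 cm; Ȳ = 74500.00/2900.00 = 25.69 cm.

X̄ = 27.76 cm, Ȳ = 25.69 cm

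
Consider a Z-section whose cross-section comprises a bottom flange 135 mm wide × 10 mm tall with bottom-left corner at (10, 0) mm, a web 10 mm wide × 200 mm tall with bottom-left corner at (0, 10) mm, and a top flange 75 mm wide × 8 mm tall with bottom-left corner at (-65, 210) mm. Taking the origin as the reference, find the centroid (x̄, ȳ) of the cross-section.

bottom flange: A = 135 × 10 = 1350.00, centroid at (77.50, 5.00).
web: A = 10 × 200 = 2000.00, centroid at (5.00, 110.00).
top flange: A = 75 × 8 = 600.00, centroid at (-27.50, 214.00).
ΣA = 3950.00 mm²
ΣAx̄ = (1350.00)(77.50) + (2000.00)(5.00) + (600.00)(-27.50) = 98125.00 mm³
ΣAȳ = (1350.00)(5.00) + (2000.00)(110.00) + (600.00)(214.00) = 355150.00 mm³
x̄ = 98125.00 / 3950.00 = 24.84 mm
ȳ = 355150.00 / 3950.00 = 89.91 mm

x̄ = 24.84 mm, ȳ = 89.91 mm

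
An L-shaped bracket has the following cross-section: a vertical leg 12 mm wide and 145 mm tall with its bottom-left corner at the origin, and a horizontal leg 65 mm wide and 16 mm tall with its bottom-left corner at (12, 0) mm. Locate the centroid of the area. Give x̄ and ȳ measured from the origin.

x̄ = 20.40 mm, ȳ = 48.37 mm

Part | A | x̄ᵢ | ȳᵢ | A·x̄ᵢ | A·ȳᵢ
vertical leg | 1740.00 | 6.00 | 72.50 | 10440.00 | 126150.00
horizontal leg | 1040.00 | 44.50 | 8.00 | 46280.00 | 8320.00
Σ | 2780.00 |  |  | 56720.00 | 134470.00
x̄ = 56720.00 / 2780.00 = 20.40 mm
ȳ = 134470.00 / 2780.00 = 48.37 mm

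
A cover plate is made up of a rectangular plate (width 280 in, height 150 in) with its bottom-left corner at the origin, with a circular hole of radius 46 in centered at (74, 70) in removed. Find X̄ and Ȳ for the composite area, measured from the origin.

plate: A = 280 × 150 = 42000.00, centroid at (140.00, 75.00).
hole: A = −π·46² = -6647.61, centroid at (74.00, 70.00).
ΣA = 35352.39 in², ΣAX̄ = 5388076.86 in³, ΣAȲ = 2684667.30 in³.
X̄ = 5388076.86/35352.39 = 152.41 in; Ȳ = 2684667.30/35352.39 = 75.94 in.

X̄ = 152.41 in, Ȳ = 75.94 in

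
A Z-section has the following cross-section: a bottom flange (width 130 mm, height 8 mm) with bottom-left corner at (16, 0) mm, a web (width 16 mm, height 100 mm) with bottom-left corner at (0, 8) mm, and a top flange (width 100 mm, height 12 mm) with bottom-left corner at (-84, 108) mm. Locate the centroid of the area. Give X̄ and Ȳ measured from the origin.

X̄ = 14.65 mm, Ȳ = 60.88 mm

bottom flange: A = 130 × 8 = 1040.00, centroid at (81.00, 4.00).
web: A = 16 × 100 = 1600.00, centroid at (8.00, 58.00).
top flange: A = 100 × 12 = 1200.00, centroid at (-34.00, 114.00).
ΣA = 3840.00 mm², ΣAX̄ = 56240.00 mm³, ΣAȲ = 233760.00 mm³.
X̄ = 56240.00/3840.00 = 14.65 mm; Ȳ = 233760.00/3840.00 = 60.88 mm.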